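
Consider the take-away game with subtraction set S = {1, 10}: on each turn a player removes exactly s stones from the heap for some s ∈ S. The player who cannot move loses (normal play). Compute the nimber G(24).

G(0) = 0
G(1) = mex{0} = 1
G(2) = mex{1} = 0
G(3) = mex{0} = 1
G(4) = mex{1} = 0
G(5) = mex{0} = 1
G(6) = mex{1} = 0
G(7) = mex{0} = 1
G(8) = mex{1} = 0
G(9) = mex{0} = 1
G(10) = mex{1,0} = 2
G(11) = mex{2,1} = 0
G(12) = mex{0,0} = 1
G(13) = mex{1,1} = 0
G(14) = mex{0,0} = 1
G(15) = mex{1,1} = 0
G(16) = mex{0,0} = 1
G(17) = mex{1,1} = 0
G(18) = mex{0,0} = 1
G(19) = mex{1,1} = 0
G(20) = mex{0,2} = 1
G(21) = mex{1,0} = 2
G(22) = mex{2,1} = 0
G(23) = mex{0,0} = 1
G(24) = mex{1,1} = 0

0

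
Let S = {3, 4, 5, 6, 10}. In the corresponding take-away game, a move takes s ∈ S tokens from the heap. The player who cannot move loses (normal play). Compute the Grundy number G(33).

G(0) = 0
G(1) = mex{} = 0
G(2) = mex{} = 0
G(3) = mex{0} = 1
G(4) = mex{0,0} = 1
G(5) = mex{0,0,0} = 1
G(6) = mex{1,0,0,0} = 2
G(7) = mex{1,1,0,0} = 2
G(8) = mex{1,1,1,0} = 2
G(9) = mex{2,1,1,1} = 0
G(10) = mex{2,2,1,1,0} = 3
G(11) = mex{2,2,2,1,0} = 3
G(12) = mex{0,2,2,2,0} = 1
G(13) = mex{3,0,2,2,1} = 4
G(14) = mex{3,3,0,2,1} = 4
G(15) = mex{1,3,3,0,1} = 2
G(16) = mex{4,1,3,3,2} = 0
G(17) = mex{4,4,1,3,2} = 0
G(18) = mex{2,4,4,1,2} = 0
G(19) = mex{0,2,4,4,0} = 1
G(20) = mex{0,0,2,4,3} = 1
G(21) = mex{0,0,0,2,3} = 1
G(22) = mex{1,0,0,0,1} = 2
G(23) = mex{1,1,0,0,4} = 2
G(24) = mex{1,1,1,0,4} = 2
G(25) = mex{2,1,1,1,2} = 0
G(26) = mex{2,2,1,1,0} = 3
G(27) = mex{2,2,2,1,0} = 3
G(28) = mex{0,2,2,2,0} = 1
G(29) = mex{3,0,2,2,1} = 4
G(30) = mex{3,3,0,2,1} = 4
G(31) = mex{1,3,3,0,1} = 2
G(32) = mex{4,1,3,3,2} = 0
G(33) = mex{4,4,1,3,2} = 0

0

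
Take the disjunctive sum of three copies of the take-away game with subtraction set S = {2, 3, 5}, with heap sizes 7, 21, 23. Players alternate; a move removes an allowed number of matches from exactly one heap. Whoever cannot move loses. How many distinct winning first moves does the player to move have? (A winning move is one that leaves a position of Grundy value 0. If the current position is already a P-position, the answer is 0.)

3

All heaps use S = {2, 3, 5}:
G(0) = 0
G(1) = mex{} = 0
G(2) = mex{0} = 1
G(3) = mex{0,0} = 1
G(4) = mex{1,0} = 2
G(5) = mex{1,1,0} = 2
G(6) = mex{2,1,0} = 3
G(7) = mex{2,2,1} = 0
G(8) = mex{3,2,1} = 0
G(9) = mex{0,3,2} = 1
G(10) = mex{0,0,2} = 1
G(11) = mex{1,0,3} = 2
G(12) = mex{1,1,0} = 2
G(13) = mex{2,1,0} = 3
G(14) = mex{2,2,1} = 0
G(15) = mex{3,2,1} = 0
G(16) = mex{0,3,2} = 1
G(17) = mex{0,0,2} = 1
G(18) = mex{1,0,3} = 2
G(19) = mex{1,1,0} = 2
G(20) = mex{2,1,0} = 3
G(21) = mex{2,2,1} = 0
G(22) = mex{3,2,1} = 0
G(23) = mex{0,3,2} = 1
Heap A: G(7) = 0.
Heap B: G(21) = 0.
Heap C: G(23) = 1.
Combined Grundy value = 0 ⊕ 0 ⊕ 1 = 1.
A winning move leaves total XOR = 0, i.e. changes one component's Grundy value g to g ⊕ X where X is the current total.
Heap A: need g' = 0⊕1 = 1. Options: 7−2→G=2, 7−3→G=2, 7−5→G=1. Hits: 1.
Heap B: need g' = 0⊕1 = 1. Options: 21−2→G=2, 21−3→G=2, 21−5→G=1. Hits: 1.
Heap C: need g' = 1⊕1 = 0. Options: 23−2→G=0, 23−3→G=3, 23−5→G=2. Hits: 1.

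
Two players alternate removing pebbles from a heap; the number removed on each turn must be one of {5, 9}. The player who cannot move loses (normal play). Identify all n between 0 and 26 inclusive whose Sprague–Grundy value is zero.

n :  0  1  2  3  4  5  6  7  8  9 10 11 12 13 14 15 16 17 18 19 20 21 22 23 24 25 26
G :  0  0  0  0  0  1  1  1  1  1  2  2  2  2  0  0  0  0  0  1  1  1  1  1  2  2  2
P-positions are exactly the n with G(n) = 0.

0, 1, 2, 3, 4, 14, 15, 16, 17, 18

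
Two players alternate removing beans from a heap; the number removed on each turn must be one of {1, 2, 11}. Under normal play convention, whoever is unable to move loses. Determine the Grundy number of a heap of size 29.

G(0) = 0
G(1) = mex{0} = 1
G(2) = mex{1,0} = 2
G(3) = mex{2,1} = 0
G(4) = mex{0,2} = 1
G(5) = mex{1,0} = 2
G(6) = mex{2,1} = 0
G(7) = mex{0,2} = 1
G(8) = mex{1,0} = 2
G(9) = mex{2,1} = 0
G(10) = mex{0,2} = 1
G(11) = mex{1,0,0} = 2
G(12) = mex{2,1,1} = 0
G(13) = mex{0,2,2} = 1
G(14) = mex{1,0,0} = 2
G(15) = mex{2,1,1} = 0
G(16) = mex{0,2,2} = 1
G(17) = mex{1,0,0} = 2
G(18) = mex{2,1,1} = 0
G(19) = mex{0,2,2} = 1
G(20) = mex{1,0,0} = 2
G(21) = mex{2,1,1} = 0
G(22) = mex{0,2,2} = 1
G(23) = mex{1,0,0} = 2
G(24) = mex{2,1,1} = 0
G(25) = mex{0,2,2} = 1
G(26) = mex{1,0,0} = 2
G(27) = mex{2,1,1} = 0
G(28) = mex{0,2,2} = 1
G(29) = mex{1,0,0} = 2

2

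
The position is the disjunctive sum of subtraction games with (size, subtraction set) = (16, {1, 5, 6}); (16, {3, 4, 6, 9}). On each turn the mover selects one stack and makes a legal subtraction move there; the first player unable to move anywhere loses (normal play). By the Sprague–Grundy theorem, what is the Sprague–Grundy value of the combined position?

Stack A, S = {1, 5, 6}:
G(0) = 0
G(1) = mex{0} = 1
G(2) = mex{1} = 0
G(3) = mex{0} = 1
G(4) = mex{1} = 0
G(5) = mex{0,0} = 1
G(6) = mex{1,1,0} = 2
G(7) = mex{2,0,1} = 3
G(8) = mex{3,1,0} = 2
G(9) = mex{2,0,1} = 3
G(10) = mex{3,1,0} = 2
G(11) = mex{2,2,1} = 0
G(12) = mex{0,3,2} = 1
G(13) = mex{1,2,3} = 0
G(14) = mex{0,3,2} = 1
G(15) = mex{1,2,3} = 0
G(16) = mex{0,0,2} = 1
G_A(16) = 1.
Stack B, S = {3, 4, 6, 9}:
n :  0  1  2  3  4  5  6  7  8  9 10 11 12 13 14 15 16
G :  0  0  0  1  1  1  2  2  2  3  3  3  0  0  0  1  1
G_B(16) = 1.
Combined Grundy value = 1 ⊕ 1 = 0.

0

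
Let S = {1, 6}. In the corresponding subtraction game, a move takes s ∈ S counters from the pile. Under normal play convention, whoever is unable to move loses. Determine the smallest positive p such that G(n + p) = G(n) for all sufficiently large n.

7

G(0) = 0
G(1) = mex{0} = 1
G(2) = mex{1} = 0
G(3) = mex{0} = 1
G(4) = mex{1} = 0
G(5) = mex{0} = 1
G(6) = mex{1,0} = 2
G(7) = mex{2,1} = 0
G(8) = mex{0,0} = 1
G(9) = mex{1,1} = 0
G(10) = mex{0,0} = 1
G(11) = mex{1,1} = 0
G(12) = mex{0,2} = 1
G(13) = mex{1,0} = 2
G(14) = mex{2,1} = 0
G(15) = mex{0,0} = 1
G(n+7) = G(n) holds for n = 0,…,5 (a full window of length max(S) = 6), so the sequence is purely periodic with period 7.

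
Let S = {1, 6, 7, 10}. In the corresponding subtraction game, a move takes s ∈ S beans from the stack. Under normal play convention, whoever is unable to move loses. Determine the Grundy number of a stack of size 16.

1

G(0) = 0
G(1) = mex{0} = 1
G(2) = mex{1} = 0
G(3) = mex{0} = 1
G(4) = mex{1} = 0
G(5) = mex{0} = 1
G(6) = mex{1,0} = 2
G(7) = mex{2,1,0} = 3
G(8) = mex{3,0,1} = 2
G(9) = mex{2,1,0} = 3
G(10) = mex{3,0,1,0} = 2
G(11) = mex{2,1,0,1} = 3
G(12) = mex{3,2,1,0} = 4
G(13) = mex{4,3,2,1} = 0
G(14) = mex{0,2,3,0} = 1
G(15) = mex{1,3,2,1} = 0
G(16) = mex{0,2,3,2} = 1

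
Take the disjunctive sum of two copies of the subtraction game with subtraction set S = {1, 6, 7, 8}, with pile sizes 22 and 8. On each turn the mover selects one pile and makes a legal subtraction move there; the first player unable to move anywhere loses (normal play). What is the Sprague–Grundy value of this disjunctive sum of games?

1

All piles use S = {1, 6, 7, 8}:
G(0) = 0
G(1) = mex{0} = 1
G(2) = mex{1} = 0
G(3) = mex{0} = 1
G(4) = mex{1} = 0
G(5) = mex{0} = 1
G(6) = mex{1,0} = 2
G(7) = mex{2,1,0} = 3
G(8) = mex{3,0,1,0} = 2
G(9) = mex{2,1,0,1} = 3
G(10) = mex{3,0,1,0} = 2
G(11) = mex{2,1,0,1} = 3
G(12) = mex{3,2,1,0} = 4
G(13) = mex{4,3,2,1} = 0
G(14) = mex{0,2,3,2} = 1
G(15) = mex{1,3,2,3} = 0
G(16) = mex{0,2,3,2} = 1
G(17) = mex{1,3,2,3} = 0
G(18) = mex{0,4,3,2} = 1
G(19) = mex{1,0,4,3} = 2
G(20) = mex{2,1,0,4} = 3
G(21) = mex{3,0,1,0} = 2
G(22) = mex{2,1,0,1} = 3
Pile A: G(22) = 3.
Pile B: G(8) = 2.
Combined Grundy value = 3 ⊕ 2 = 1.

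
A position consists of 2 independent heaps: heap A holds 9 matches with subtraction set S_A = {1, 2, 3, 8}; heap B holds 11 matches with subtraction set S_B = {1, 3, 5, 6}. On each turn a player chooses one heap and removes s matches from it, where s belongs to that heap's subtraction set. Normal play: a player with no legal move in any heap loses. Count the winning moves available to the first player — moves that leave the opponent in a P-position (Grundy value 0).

Heap A, S = {1, 2, 3, 8}:
G(0) = 0
G(1) = mex{0} = 1
G(2) = mex{1,0} = 2
G(3) = mex{2,1,0} = 3
G(4) = mex{3,2,1} = 0
G(5) = mex{0,3,2} = 1
G(6) = mex{1,0,3} = 2
G(7) = mex{2,1,0} = 3
G(8) = mex{3,2,1,0} = 4
G(9) = mex{4,3,2,1} = 0
G_A(9) = 0.
Heap B, S = {1, 3, 5, 6}:
G(0) = 0
G(1) = mex{0} = 1
G(2) = mex{1} = 0
G(3) = mex{0,0} = 1
G(4) = mex{1,1} = 0
G(5) = mex{0,0,0} = 1
G(6) = mex{1,1,1,0} = 2
G(7) = mex{2,0,0,1} = 3
G(8) = mex{3,1,1,0} = 2
G(9) = mex{2,2,0,1} = 3
G(10) = mex{3,3,1,0} = 2
G(11) = mex{2,2,2,1} = 0
G_B(11) = 0.
Combined Grundy value = 0 ⊕ 0 = 0.
A winning move leaves total XOR = 0, i.e. changes one component's Grundy value g to g ⊕ X where X is the current total.
Heap A: target g' = 0⊕0 = 0, but every legal move changes the Grundy value (mex property), so 0 moves.
Heap B: target g' = 0⊕0 = 0, but every legal move changes the Grundy value (mex property), so 0 moves.

0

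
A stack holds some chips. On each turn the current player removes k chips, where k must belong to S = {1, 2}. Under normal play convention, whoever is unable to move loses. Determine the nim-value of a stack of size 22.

G(0) = 0
G(1) = mex{0} = 1
G(2) = mex{1,0} = 2
G(3) = mex{2,1} = 0
G(4) = mex{0,2} = 1
G(5) = mex{1,0} = 2
G(6) = mex{2,1} = 0
G(7) = mex{0,2} = 1
G(8) = mex{1,0} = 2
G(9) = mex{2,1} = 0
G(10) = mex{0,2} = 1
G(11) = mex{1,0} = 2
G(12) = mex{2,1} = 0
G(13) = mex{0,2} = 1
G(14) = mex{1,0} = 2
G(15) = mex{2,1} = 0
G(16) = mex{0,2} = 1
G(17) = mex{1,0} = 2
G(18) = mex{2,1} = 0
G(19) = mex{0,2} = 1
G(20) = mex{1,0} = 2
G(21) = mex{2,1} = 0
G(22) = mex{0,2} = 1

1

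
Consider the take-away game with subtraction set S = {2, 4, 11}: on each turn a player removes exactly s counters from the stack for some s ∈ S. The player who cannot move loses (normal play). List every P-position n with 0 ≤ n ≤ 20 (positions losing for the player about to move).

n :  0  1  2  3  4  5  6  7  8  9 10 11 12 13 14 15 16 17 18 19 20
G :  0  0  1  1  2  2  0  0  1  1  2  2  3  0  0  1  1  2  2  0  0
P-positions are exactly the n with G(n) = 0.

0, 1, 6, 7, 13, 14, 19, 20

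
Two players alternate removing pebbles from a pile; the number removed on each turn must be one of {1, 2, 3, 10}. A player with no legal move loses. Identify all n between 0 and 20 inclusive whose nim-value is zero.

0, 4, 8, 12, 16, 20

G(0) = 0
G(1) = mex{0} = 1
G(2) = mex{1,0} = 2
G(3) = mex{2,1,0} = 3
G(4) = mex{3,2,1} = 0
G(5) = mex{0,3,2} = 1
G(6) = mex{1,0,3} = 2
G(7) = mex{2,1,0} = 3
G(8) = mex{3,2,1} = 0
G(9) = mex{0,3,2} = 1
G(10) = mex{1,0,3,0} = 2
G(11) = mex{2,1,0,1} = 3
G(12) = mex{3,2,1,2} = 0
G(13) = mex{0,3,2,3} = 1
G(14) = mex{1,0,3,0} = 2
G(15) = mex{2,1,0,1} = 3
G(16) = mex{3,2,1,2} = 0
G(17) = mex{0,3,2,3} = 1
G(18) = mex{1,0,3,0} = 2
G(19) = mex{2,1,0,1} = 3
G(20) = mex{3,2,1,2} = 0
P-positions are exactly the n with G(n) = 0.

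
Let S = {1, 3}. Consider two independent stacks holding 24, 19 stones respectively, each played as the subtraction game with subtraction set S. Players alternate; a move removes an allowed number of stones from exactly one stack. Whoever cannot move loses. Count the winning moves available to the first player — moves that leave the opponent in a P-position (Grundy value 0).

4

All stacks use S = {1, 3}:
G(0) = 0
G(1) = mex{0} = 1
G(2) = mex{1} = 0
G(3) = mex{0,0} = 1
G(4) = mex{1,1} = 0
G(5) = mex{0,0} = 1
G(6) = mex{1,1} = 0
G(7) = mex{0,0} = 1
G(8) = mex{1,1} = 0
G(9) = mex{0,0} = 1
G(10) = mex{1,1} = 0
G(11) = mex{0,0} = 1
G(12) = mex{1,1} = 0
G(13) = mex{0,0} = 1
G(14) = mex{1,1} = 0
G(15) = mex{0,0} = 1
G(16) = mex{1,1} = 0
G(17) = mex{0,0} = 1
G(18) = mex{1,1} = 0
G(19) = mex{0,0} = 1
G(20) = mex{1,1} = 0
G(21) = mex{0,0} = 1
G(22) = mex{1,1} = 0
G(23) = mex{0,0} = 1
G(24) = mex{1,1} = 0
Stack A: G(24) = 0.
Stack B: G(19) = 1.
Combined Grundy value = 0 ⊕ 1 = 1.
A winning move leaves total XOR = 0, i.e. changes one component's Grundy value g to g ⊕ X where X is the current total.
Stack A: need g' = 0⊕1 = 1. Options: 24−1→G=1, 24−3→G=1. Hits: 2.
Stack B: need g' = 1⊕1 = 0. Options: 19−1→G=0, 19−3→G=0. Hits: 2.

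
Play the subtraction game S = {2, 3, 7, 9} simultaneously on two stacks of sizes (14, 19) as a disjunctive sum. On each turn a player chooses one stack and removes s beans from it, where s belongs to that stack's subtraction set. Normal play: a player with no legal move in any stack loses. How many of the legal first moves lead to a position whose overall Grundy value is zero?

2

All stacks use S = {2, 3, 7, 9}:
n :  0  1  2  3  4  5  6  7  8  9 10 11 12 13 14 15 16 17 18 19
G :  0  0  1  1  2  0  0  1  1  2  2  0  3  1  2  2  0  0  1  1
Stack A: G(14) = 2.
Stack B: G(19) = 1.
Combined Grundy value = 2 ⊕ 1 = 3.
A winning move leaves total XOR = 0, i.e. changes one component's Grundy value g to g ⊕ X where X is the current total.
Stack A: need g' = 2⊕3 = 1. Options: 14−2→G=3, 14−3→G=0, 14−7→G=1, 14−9→G=0. Hits: 1.
Stack B: need g' = 1⊕3 = 2. Options: 19−2→G=0, 19−3→G=0, 19−7→G=3, 19−9→G=2. Hits: 1.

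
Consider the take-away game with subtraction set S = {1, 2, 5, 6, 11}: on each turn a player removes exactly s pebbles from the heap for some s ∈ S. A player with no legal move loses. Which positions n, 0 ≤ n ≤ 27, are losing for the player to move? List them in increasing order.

G(0) = 0
G(1) = mex{0} = 1
G(2) = mex{1,0} = 2
G(3) = mex{2,1} = 0
G(4) = mex{0,2} = 1
G(5) = mex{1,0,0} = 2
G(6) = mex{2,1,1,0} = 3
G(7) = mex{3,2,2,1} = 0
G(8) = mex{0,3,0,2} = 1
G(9) = mex{1,0,1,0} = 2
G(10) = mex{2,1,2,1} = 0
G(11) = mex{0,2,3,2,0} = 1
G(12) = mex{1,0,0,3,1} = 2
G(13) = mex{2,1,1,0,2} = 3
G(14) = mex{3,2,2,1,0} = 4
G(15) = mex{4,3,0,2,1} = 5
G(16) = mex{5,4,1,0,2} = 3
G(17) = mex{3,5,2,1,3} = 0
G(18) = mex{0,3,3,2,0} = 1
G(19) = mex{1,0,4,3,1} = 2
G(20) = mex{2,1,5,4,2} = 0
G(21) = mex{0,2,3,5,0} = 1
G(22) = mex{1,0,0,3,1} = 2
G(23) = mex{2,1,1,0,2} = 3
G(24) = mex{3,2,2,1,3} = 0
G(25) = mex{0,3,0,2,4} = 1
G(26) = mex{1,0,1,0,5} = 2
G(27) = mex{2,1,2,1,3} = 0
P-positions are exactly the n with G(n) = 0.

0, 3, 7, 10, 17, 20, 24, 27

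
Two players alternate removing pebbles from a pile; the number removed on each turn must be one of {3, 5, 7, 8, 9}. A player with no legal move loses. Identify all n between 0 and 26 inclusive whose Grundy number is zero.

0, 1, 2, 12, 13, 14, 24, 25, 26

n :  0  1  2  3  4  5  6  7  8  9 10 11 12 13 14 15 16 17 18 19 20 21 22 23 24 25 26
G :  0  0  0  1  1  1  2  2  2  3  3  3  0  0  0  1  1  1  2  2  2  3  3  3  0  0  0
P-positions are exactly the n with G(n) = 0.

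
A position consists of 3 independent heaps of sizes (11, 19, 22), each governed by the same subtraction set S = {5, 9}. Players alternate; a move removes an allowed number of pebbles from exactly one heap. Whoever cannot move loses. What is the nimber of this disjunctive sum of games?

2

All heaps use S = {5, 9}:
G(0) = 0
G(1) = mex{} = 0
G(2) = mex{} = 0
G(3) = mex{} = 0
G(4) = mex{} = 0
G(5) = mex{0} = 1
G(6) = mex{0} = 1
G(7) = mex{0} = 1
G(8) = mex{0} = 1
G(9) = mex{0,0} = 1
G(10) = mex{1,0} = 2
G(11) = mex{1,0} = 2
G(12) = mex{1,0} = 2
G(13) = mex{1,0} = 2
G(14) = mex{1,1} = 0
G(15) = mex{2,1} = 0
G(16) = mex{2,1} = 0
G(17) = mex{2,1} = 0
G(18) = mex{2,1} = 0
G(19) = mex{0,2} = 1
G(20) = mex{0,2} = 1
G(21) = mex{0,2} = 1
G(22) = mex{0,2} = 1
Heap A: G(11) = 2.
Heap B: G(19) = 1.
Heap C: G(22) = 1.
Combined Grundy value = 2 ⊕ 1 ⊕ 1 = 2.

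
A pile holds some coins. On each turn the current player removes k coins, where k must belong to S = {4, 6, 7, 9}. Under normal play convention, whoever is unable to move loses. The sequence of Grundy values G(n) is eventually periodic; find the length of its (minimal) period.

n :  0  1  2  3  4  5  6  7  8  9 10 11 12 13 14 15 16 17 18 19 20 21 22 23 24 25 26 27
G :  0  0  0  0  1  1  1  1  2  2  2  2  3  0  0  0  0  1  1  1  1  2  2  2  2  3  0  0
G(n+13) = G(n) holds for n = 0,…,8 (a full window of length max(S) = 9), so the sequence is purely periodic with period 13.

13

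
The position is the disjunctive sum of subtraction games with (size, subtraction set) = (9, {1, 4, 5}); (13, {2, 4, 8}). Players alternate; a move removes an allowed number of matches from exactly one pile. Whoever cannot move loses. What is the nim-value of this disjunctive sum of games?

Pile A, S = {1, 4, 5}:
n : 0 1 2 3 4 5 6 7 8 9
G : 0 1 0 1 2 3 2 3 0 1
G_A(9) = 1.
Pile B, S = {2, 4, 8}:
n :  0  1  2  3  4  5  6  7  8  9 10 11 12 13
G :  0  0  1  1  2  2  0  0  1  1  2  2  0  0
G_B(13) = 0.
Combined Grundy value = 1 ⊕ 0 = 1.

1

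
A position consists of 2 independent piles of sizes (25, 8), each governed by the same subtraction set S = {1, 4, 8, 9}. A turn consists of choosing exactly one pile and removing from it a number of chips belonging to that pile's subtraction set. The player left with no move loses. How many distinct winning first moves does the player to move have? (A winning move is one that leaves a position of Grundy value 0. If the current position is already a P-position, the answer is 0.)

0

All piles use S = {1, 4, 8, 9}:
n :  0  1  2  3  4  5  6  7  8  9 10 11 12 13 14 15 16 17 18 19 20 21 22 23 24 25
G :  0  1  0  1  2  0  1  0  1  2  3  2  0  1  2  3  2  0  1  0  1  2  0  1  0  1
Pile A: G(25) = 1.
Pile B: G(8) = 1.
Combined Grundy value = 1 ⊕ 1 = 0.
A winning move leaves total XOR = 0, i.e. changes one component's Grundy value g to g ⊕ X where X is the current total.
Pile A: target g' = 1⊕0 = 1, but every legal move changes the Grundy value (mex property), so 0 moves.
Pile B: target g' = 1⊕0 = 1, but every legal move changes the Grundy value (mex property), so 0 moves.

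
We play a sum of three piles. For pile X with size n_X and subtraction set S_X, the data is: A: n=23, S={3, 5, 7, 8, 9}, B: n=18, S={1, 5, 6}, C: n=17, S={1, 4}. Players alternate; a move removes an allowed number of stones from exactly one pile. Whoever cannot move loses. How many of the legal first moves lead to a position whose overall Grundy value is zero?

0

Pile A, S = {3, 5, 7, 8, 9}:
n :  0  1  2  3  4  5  6  7  8  9 10 11 12 13 14 15 16 17 18 19 20 21 22 23
G :  0  0  0  1  1  1  2  2  2  3  3  3  0  0  0  1  1  1  2  2  2  3  3  3
G_A(23) = 3.
Pile B, S = {1, 5, 6}:
G(0) = 0
G(1) = mex{0} = 1
G(2) = mex{1} = 0
G(3) = mex{0} = 1
G(4) = mex{1} = 0
G(5) = mex{0,0} = 1
G(6) = mex{1,1,0} = 2
G(7) = mex{2,0,1} = 3
G(8) = mex{3,1,0} = 2
G(9) = mex{2,0,1} = 3
G(10) = mex{3,1,0} = 2
G(11) = mex{2,2,1} = 0
G(12) = mex{0,3,2} = 1
G(13) = mex{1,2,3} = 0
G(14) = mex{0,3,2} = 1
G(15) = mex{1,2,3} = 0
G(16) = mex{0,0,2} = 1
G(17) = mex{1,1,0} = 2
G(18) = mex{2,0,1} = 3
G_B(18) = 3.
Pile C, S = {1, 4}:
n :  0  1  2  3  4  5  6  7  8  9 10 11 12 13 14 15 16 17
G :  0  1  0  1  2  0  1  0  1  2  0  1  0  1  2  0  1  0
G_C(17) = 0.
Combined Grundy value = 3 ⊕ 3 ⊕ 0 = 0.
A winning move leaves total XOR = 0, i.e. changes one component's Grundy value g to g ⊕ X where X is the current total.
Pile A: target g' = 3⊕0 = 3, but every legal move changes the Grundy value (mex property), so 0 moves.
Pile B: target g' = 3⊕0 = 3, but every legal move changes the Grundy value (mex property), so 0 moves.
Pile C: target g' = 0⊕0 = 0, but every legal move changes the Grundy value (mex property), so 0 moves.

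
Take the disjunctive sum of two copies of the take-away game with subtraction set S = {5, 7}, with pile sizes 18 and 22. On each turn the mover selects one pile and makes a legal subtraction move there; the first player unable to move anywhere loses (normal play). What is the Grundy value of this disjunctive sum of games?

All piles use S = {5, 7}:
G(0) = 0
G(1) = mex{} = 0
G(2) = mex{} = 0
G(3) = mex{} = 0
G(4) = mex{} = 0
G(5) = mex{0} = 1
G(6) = mex{0} = 1
G(7) = mex{0,0} = 1
G(8) = mex{0,0} = 1
G(9) = mex{0,0} = 1
G(10) = mex{1,0} = 2
G(11) = mex{1,0} = 2
G(12) = mex{1,1} = 0
G(13) = mex{1,1} = 0
G(14) = mex{1,1} = 0
G(15) = mex{2,1} = 0
G(16) = mex{2,1} = 0
G(17) = mex{0,2} = 1
G(18) = mex{0,2} = 1
G(19) = mex{0,0} = 1
G(20) = mex{0,0} = 1
G(21) = mex{0,0} = 1
G(22) = mex{1,0} = 2
Pile A: G(18) = 1.
Pile B: G(22) = 2.
Combined Grundy value = 1 ⊕ 2 = 3.

3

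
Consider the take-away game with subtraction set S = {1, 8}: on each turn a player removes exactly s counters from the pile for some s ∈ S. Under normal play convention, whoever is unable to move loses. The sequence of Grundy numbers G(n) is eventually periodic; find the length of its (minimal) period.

n :  0  1  2  3  4  5  6  7  8  9 10 11 12 13 14 15 16 17 18 19
G :  0  1  0  1  0  1  0  1  2  0  1  0  1  0  1  0  1  2  0  1
G(n+9) = G(n) holds for n = 0,…,7 (a full window of length max(S) = 8), so the sequence is purely periodic with period 9.

9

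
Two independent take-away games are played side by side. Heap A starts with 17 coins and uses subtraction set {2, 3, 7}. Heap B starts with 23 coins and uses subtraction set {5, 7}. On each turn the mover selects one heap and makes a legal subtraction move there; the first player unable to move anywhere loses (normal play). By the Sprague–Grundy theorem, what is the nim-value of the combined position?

Heap A, S = {2, 3, 7}:
G(0) = 0
G(1) = mex{} = 0
G(2) = mex{0} = 1
G(3) = mex{0,0} = 1
G(4) = mex{1,0} = 2
G(5) = mex{1,1} = 0
G(6) = mex{2,1} = 0
G(7) = mex{0,2,0} = 1
G(8) = mex{0,0,0} = 1
G(9) = mex{1,0,1} = 2
G(10) = mex{1,1,1} = 0
G(11) = mex{2,1,2} = 0
G(12) = mex{0,2,0} = 1
G(13) = mex{0,0,0} = 1
G(14) = mex{1,0,1} = 2
G(15) = mex{1,1,1} = 0
G(16) = mex{2,1,2} = 0
G(17) = mex{0,2,0} = 1
G_A(17) = 1.
Heap B, S = {5, 7}:
G(0) = 0
G(1) = mex{} = 0
G(2) = mex{} = 0
G(3) = mex{} = 0
G(4) = mex{} = 0
G(5) = mex{0} = 1
G(6) = mex{0} = 1
G(7) = mex{0,0} = 1
G(8) = mex{0,0} = 1
G(9) = mex{0,0} = 1
G(10) = mex{1,0} = 2
G(11) = mex{1,0} = 2
G(12) = mex{1,1} = 0
G(13) = mex{1,1} = 0
G(14) = mex{1,1} = 0
G(15) = mex{2,1} = 0
G(16) = mex{2,1} = 0
G(17) = mex{0,2} = 1
G(18) = mex{0,2} = 1
G(19) = mex{0,0} = 1
G(20) = mex{0,0} = 1
G(21) = mex{0,0} = 1
G(22) = mex{1,0} = 2
G(23) = mex{1,0} = 2
G_B(23) = 2.
Combined Grundy value = 1 ⊕ 2 = 3.

3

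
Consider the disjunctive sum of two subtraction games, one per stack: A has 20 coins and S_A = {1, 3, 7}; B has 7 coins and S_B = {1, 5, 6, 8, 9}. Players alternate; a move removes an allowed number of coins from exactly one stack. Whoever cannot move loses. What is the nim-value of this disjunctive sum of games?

3

Stack A, S = {1, 3, 7}:
n :  0  1  2  3  4  5  6  7  8  9 10 11 12 13 14 15 16 17 18 19 20
G :  0  1  0  1  0  1  0  1  0  1  0  1  0  1  0  1  0  1  0  1  0
G_A(20) = 0.
Stack B, S = {1, 5, 6, 8, 9}:
G(0) = 0
G(1) = mex{0} = 1
G(2) = mex{1} = 0
G(3) = mex{0} = 1
G(4) = mex{1} = 0
G(5) = mex{0,0} = 1
G(6) = mex{1,1,0} = 2
G(7) = mex{2,0,1} = 3
G_B(7) = 3.
Combined Grundy value = 0 ⊕ 3 = 3.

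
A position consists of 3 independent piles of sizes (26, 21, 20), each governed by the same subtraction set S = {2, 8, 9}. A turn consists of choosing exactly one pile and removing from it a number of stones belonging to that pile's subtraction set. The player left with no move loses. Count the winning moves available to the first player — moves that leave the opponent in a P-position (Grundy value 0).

All piles use S = {2, 8, 9}:
G(0) = 0
G(1) = mex{} = 0
G(2) = mex{0} = 1
G(3) = mex{0} = 1
G(4) = mex{1} = 0
G(5) = mex{1} = 0
G(6) = mex{0} = 1
G(7) = mex{0} = 1
G(8) = mex{1,0} = 2
G(9) = mex{1,0,0} = 2
G(10) = mex{2,1,0} = 3
G(11) = mex{2,1,1} = 0
G(12) = mex{3,0,1} = 2
G(13) = mex{0,0,0} = 1
G(14) = mex{2,1,0} = 3
G(15) = mex{1,1,1} = 0
G(16) = mex{3,2,1} = 0
G(17) = mex{0,2,2} = 1
G(18) = mex{0,3,2} = 1
G(19) = mex{1,0,3} = 2
G(20) = mex{1,2,0} = 3
G(21) = mex{2,1,2} = 0
G(22) = mex{3,3,1} = 0
G(23) = mex{0,0,3} = 1
G(24) = mex{0,0,0} = 1
G(25) = mex{1,1,0} = 2
G(26) = mex{1,1,1} = 0
Pile A: G(26) = 0.
Pile B: G(21) = 0.
Pile C: G(20) = 3.
Combined Grundy value = 0 ⊕ 0 ⊕ 3 = 3.
A winning move leaves total XOR = 0, i.e. changes one component's Grundy value g to g ⊕ X where X is the current total.
Pile A: need g' = 0⊕3 = 3. Options: 26−2→G=1, 26−8→G=1, 26−9→G=1. Hits: 0.
Pile B: need g' = 0⊕3 = 3. Options: 21−2→G=2, 21−8→G=1, 21−9→G=2. Hits: 0.
Pile C: need g' = 3⊕3 = 0. Options: 20−2→G=1, 20−8→G=2, 20−9→G=0. Hits: 1.

1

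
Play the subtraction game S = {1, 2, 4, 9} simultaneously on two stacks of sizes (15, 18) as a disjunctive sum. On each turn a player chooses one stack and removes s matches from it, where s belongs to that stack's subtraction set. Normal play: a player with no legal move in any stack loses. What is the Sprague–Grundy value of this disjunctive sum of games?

All stacks use S = {1, 2, 4, 9}:
n :  0  1  2  3  4  5  6  7  8  9 10 11 12 13 14 15 16 17 18
G :  0  1  2  0  1  2  0  1  2  3  4  0  1  2  0  1  2  0  1
Stack A: G(15) = 1.
Stack B: G(18) = 1.
Combined Grundy value = 1 ⊕ 1 = 0.

0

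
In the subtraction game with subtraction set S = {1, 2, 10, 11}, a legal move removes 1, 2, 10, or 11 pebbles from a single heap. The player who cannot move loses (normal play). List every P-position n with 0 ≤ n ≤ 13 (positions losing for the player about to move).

0, 3, 6, 9, 12

G(0) = 0
G(1) = mex{0} = 1
G(2) = mex{1,0} = 2
G(3) = mex{2,1} = 0
G(4) = mex{0,2} = 1
G(5) = mex{1,0} = 2
G(6) = mex{2,1} = 0
G(7) = mex{0,2} = 1
G(8) = mex{1,0} = 2
G(9) = mex{2,1} = 0
G(10) = mex{0,2,0} = 1
G(11) = mex{1,0,1,0} = 2
G(12) = mex{2,1,2,1} = 0
G(13) = mex{0,2,0,2} = 1
P-positions are exactly the n with G(n) = 0.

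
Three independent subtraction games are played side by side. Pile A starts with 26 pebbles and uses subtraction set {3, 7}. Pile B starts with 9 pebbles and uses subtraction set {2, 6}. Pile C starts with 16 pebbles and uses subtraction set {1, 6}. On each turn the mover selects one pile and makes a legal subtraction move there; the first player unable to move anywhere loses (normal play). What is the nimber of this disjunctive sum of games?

0

Pile A, S = {3, 7}:
n :  0  1  2  3  4  5  6  7  8  9 10 11 12 13 14 15 16 17 18 19 20 21 22 23 24 25 26
G :  0  0  0  1  1  1  0  2  2  1  0  0  0  1  1  1  0  2  2  1  0  0  0  1  1  1  0
G_A(26) = 0.
Pile B, S = {2, 6}:
n : 0 1 2 3 4 5 6 7 8 9
G : 0 0 1 1 0 0 1 1 0 0
G_B(9) = 0.
Pile C, S = {1, 6}:
n :  0  1  2  3  4  5  6  7  8  9 10 11 12 13 14 15 16
G :  0  1  0  1  0  1  2  0  1  0  1  0  1  2  0  1  0
G_C(16) = 0.
Combined Grundy value = 0 ⊕ 0 ⊕ 0 = 0.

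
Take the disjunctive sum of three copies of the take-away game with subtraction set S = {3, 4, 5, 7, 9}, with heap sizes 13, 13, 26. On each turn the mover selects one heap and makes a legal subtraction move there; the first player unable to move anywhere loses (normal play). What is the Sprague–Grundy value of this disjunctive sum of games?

0

All heaps use S = {3, 4, 5, 7, 9}:
n :  0  1  2  3  4  5  6  7  8  9 10 11 12 13 14 15 16 17 18 19 20 21 22 23 24 25 26
G :  0  0  0  1  1  1  2  2  2  3  3  3  0  0  0  1  1  1  2  2  2  3  3  3  0  0  0
Heap A: G(13) = 0.
Heap B: G(13) = 0.
Heap C: G(26) = 0.
Combined Grundy value = 0 ⊕ 0 ⊕ 0 = 0.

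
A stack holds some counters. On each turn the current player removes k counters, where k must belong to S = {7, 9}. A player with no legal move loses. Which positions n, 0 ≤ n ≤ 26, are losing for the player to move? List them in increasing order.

G(0) = 0
G(1) = mex{} = 0
G(2) = mex{} = 0
G(3) = mex{} = 0
G(4) = mex{} = 0
G(5) = mex{} = 0
G(6) = mex{} = 0
G(7) = mex{0} = 1
G(8) = mex{0} = 1
G(9) = mex{0,0} = 1
G(10) = mex{0,0} = 1
G(11) = mex{0,0} = 1
G(12) = mex{0,0} = 1
G(13) = mex{0,0} = 1
G(14) = mex{1,0} = 2
G(15) = mex{1,0} = 2
G(16) = mex{1,1} = 0
G(17) = mex{1,1} = 0
G(18) = mex{1,1} = 0
G(19) = mex{1,1} = 0
G(20) = mex{1,1} = 0
G(21) = mex{2,1} = 0
G(22) = mex{2,1} = 0
G(23) = mex{0,2} = 1
G(24) = mex{0,2} = 1
G(25) = mex{0,0} = 1
G(26) = mex{0,0} = 1
P-positions are exactly the n with G(n) = 0.

0, 1, 2, 3, 4, 5, 6, 16, 17, 18, 19, 20, 21, 22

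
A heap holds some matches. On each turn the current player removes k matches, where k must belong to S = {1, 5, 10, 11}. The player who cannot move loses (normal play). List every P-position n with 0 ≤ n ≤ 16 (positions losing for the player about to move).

G(0) = 0
G(1) = mex{0} = 1
G(2) = mex{1} = 0
G(3) = mex{0} = 1
G(4) = mex{1} = 0
G(5) = mex{0,0} = 1
G(6) = mex{1,1} = 0
G(7) = mex{0,0} = 1
G(8) = mex{1,1} = 0
G(9) = mex{0,0} = 1
G(10) = mex{1,1,0} = 2
G(11) = mex{2,0,1,0} = 3
G(12) = mex{3,1,0,1} = 2
G(13) = mex{2,0,1,0} = 3
G(14) = mex{3,1,0,1} = 2
G(15) = mex{2,2,1,0} = 3
G(16) = mex{3,3,0,1} = 2
P-positions are exactly the n with G(n) = 0.

0, 2, 4, 6, 8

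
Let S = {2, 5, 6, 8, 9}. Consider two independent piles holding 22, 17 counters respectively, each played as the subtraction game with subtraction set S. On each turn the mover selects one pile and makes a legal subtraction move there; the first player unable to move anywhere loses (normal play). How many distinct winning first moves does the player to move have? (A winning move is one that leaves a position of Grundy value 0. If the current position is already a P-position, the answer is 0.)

7

All piles use S = {2, 5, 6, 8, 9}:
n :  0  1  2  3  4  5  6  7  8  9 10 11 12 13 14 15 16 17 18 19 20 21 22
G :  0  0  1  1  0  2  1  3  2  2  3  0  2  1  0  0  1  1  0  2  1  3  2
Pile A: G(22) = 2.
Pile B: G(17) = 1.
Combined Grundy value = 2 ⊕ 1 = 3.
A winning move leaves total XOR = 0, i.e. changes one component's Grundy value g to g ⊕ X where X is the current total.
Pile A: need g' = 2⊕3 = 1. Options: 22−2→G=1, 22−5→G=1, 22−6→G=1, 22−8→G=0, 22−9→G=1. Hits: 4.
Pile B: need g' = 1⊕3 = 2. Options: 17−2→G=0, 17−5→G=2, 17−6→G=0, 17−8→G=2, 17−9→G=2. Hits: 3.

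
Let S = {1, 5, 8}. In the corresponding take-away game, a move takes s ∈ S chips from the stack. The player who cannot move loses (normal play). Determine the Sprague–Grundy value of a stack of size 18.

n :  0  1  2  3  4  5  6  7  8  9 10 11 12 13 14 15 16 17 18
G :  0  1  0  1  0  1  0  1  2  3  2  3  2  0  1  0  1  0  1

1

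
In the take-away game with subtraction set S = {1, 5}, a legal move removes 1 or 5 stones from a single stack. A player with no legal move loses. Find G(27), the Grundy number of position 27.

1

G(0) = 0
G(1) = mex{0} = 1
G(2) = mex{1} = 0
G(3) = mex{0} = 1
G(4) = mex{1} = 0
G(5) = mex{0,0} = 1
G(6) = mex{1,1} = 0
G(7) = mex{0,0} = 1
G(8) = mex{1,1} = 0
G(9) = mex{0,0} = 1
G(10) = mex{1,1} = 0
G(11) = mex{0,0} = 1
G(12) = mex{1,1} = 0
G(13) = mex{0,0} = 1
G(14) = mex{1,1} = 0
G(15) = mex{0,0} = 1
G(16) = mex{1,1} = 0
G(17) = mex{0,0} = 1
G(18) = mex{1,1} = 0
G(19) = mex{0,0} = 1
G(20) = mex{1,1} = 0
G(21) = mex{0,0} = 1
G(22) = mex{1,1} = 0
G(23) = mex{0,0} = 1
G(24) = mex{1,1} = 0
G(25) = mex{0,0} = 1
G(26) = mex{1,1} = 0
G(27) = mex{0,0} = 1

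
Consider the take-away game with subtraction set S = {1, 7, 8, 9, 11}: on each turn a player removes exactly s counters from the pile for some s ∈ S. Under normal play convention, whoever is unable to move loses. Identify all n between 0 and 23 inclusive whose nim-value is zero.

0, 2, 4, 6, 16, 18, 20, 22

G(0) = 0
G(1) = mex{0} = 1
G(2) = mex{1} = 0
G(3) = mex{0} = 1
G(4) = mex{1} = 0
G(5) = mex{0} = 1
G(6) = mex{1} = 0
G(7) = mex{0,0} = 1
G(8) = mex{1,1,0} = 2
G(9) = mex{2,0,1,0} = 3
G(10) = mex{3,1,0,1} = 2
G(11) = mex{2,0,1,0,0} = 3
G(12) = mex{3,1,0,1,1} = 2
G(13) = mex{2,0,1,0,0} = 3
G(14) = mex{3,1,0,1,1} = 2
G(15) = mex{2,2,1,0,0} = 3
G(16) = mex{3,3,2,1,1} = 0
G(17) = mex{0,2,3,2,0} = 1
G(18) = mex{1,3,2,3,1} = 0
G(19) = mex{0,2,3,2,2} = 1
G(20) = mex{1,3,2,3,3} = 0
G(21) = mex{0,2,3,2,2} = 1
G(22) = mex{1,3,2,3,3} = 0
G(23) = mex{0,0,3,2,2} = 1
P-positions are exactly the n with G(n) = 0.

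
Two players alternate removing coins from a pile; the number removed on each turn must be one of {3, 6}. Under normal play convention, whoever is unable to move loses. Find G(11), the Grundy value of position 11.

G(0) = 0
G(1) = mex{} = 0
G(2) = mex{} = 0
G(3) = mex{0} = 1
G(4) = mex{0} = 1
G(5) = mex{0} = 1
G(6) = mex{1,0} = 2
G(7) = mex{1,0} = 2
G(8) = mex{1,0} = 2
G(9) = mex{2,1} = 0
G(10) = mex{2,1} = 0
G(11) = mex{2,1} = 0

0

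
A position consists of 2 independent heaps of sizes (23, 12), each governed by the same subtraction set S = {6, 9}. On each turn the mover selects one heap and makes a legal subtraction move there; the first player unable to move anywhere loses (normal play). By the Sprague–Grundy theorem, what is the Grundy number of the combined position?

3

All heaps use S = {6, 9}:
n :  0  1  2  3  4  5  6  7  8  9 10 11 12 13 14 15 16 17 18 19 20 21 22 23
G :  0  0  0  0  0  0  1  1  1  1  1  1  2  2  2  0  0  0  0  0  0  1  1  1
Heap A: G(23) = 1.
Heap B: G(12) = 2.
Combined Grundy value = 1 ⊕ 2 = 3.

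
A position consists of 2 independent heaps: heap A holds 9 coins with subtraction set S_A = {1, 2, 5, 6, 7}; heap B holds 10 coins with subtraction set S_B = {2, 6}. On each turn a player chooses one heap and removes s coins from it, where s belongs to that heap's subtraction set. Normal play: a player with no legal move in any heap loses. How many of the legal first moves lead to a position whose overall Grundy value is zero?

Heap A, S = {1, 2, 5, 6, 7}:
G(0) = 0
G(1) = mex{0} = 1
G(2) = mex{1,0} = 2
G(3) = mex{2,1} = 0
G(4) = mex{0,2} = 1
G(5) = mex{1,0,0} = 2
G(6) = mex{2,1,1,0} = 3
G(7) = mex{3,2,2,1,0} = 4
G(8) = mex{4,3,0,2,1} = 5
G(9) = mex{5,4,1,0,2} = 3
G_A(9) = 3.
Heap B, S = {2, 6}:
G(0) = 0
G(1) = mex{} = 0
G(2) = mex{0} = 1
G(3) = mex{0} = 1
G(4) = mex{1} = 0
G(5) = mex{1} = 0
G(6) = mex{0,0} = 1
G(7) = mex{0,0} = 1
G(8) = mex{1,1} = 0
G(9) = mex{1,1} = 0
G(10) = mex{0,0} = 1
G_B(10) = 1.
Combined Grundy value = 3 ⊕ 1 = 2.
A winning move leaves total XOR = 0, i.e. changes one component's Grundy value g to g ⊕ X where X is the current total.
Heap A: need g' = 3⊕2 = 1. Options: 9−1→G=5, 9−2→G=4, 9−5→G=1, 9−6→G=0, 9−7→G=2. Hits: 1.
Heap B: need g' = 1⊕2 = 3. Options: 10−2→G=0, 10−6→G=0. Hits: 0.

1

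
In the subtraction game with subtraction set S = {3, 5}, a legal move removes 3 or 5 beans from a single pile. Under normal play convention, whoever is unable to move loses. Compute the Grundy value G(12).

1

G(0) = 0
G(1) = mex{} = 0
G(2) = mex{} = 0
G(3) = mex{0} = 1
G(4) = mex{0} = 1
G(5) = mex{0,0} = 1
G(6) = mex{1,0} = 2
G(7) = mex{1,0} = 2
G(8) = mex{1,1} = 0
G(9) = mex{2,1} = 0
G(10) = mex{2,1} = 0
G(11) = mex{0,2} = 1
G(12) = mex{0,2} = 1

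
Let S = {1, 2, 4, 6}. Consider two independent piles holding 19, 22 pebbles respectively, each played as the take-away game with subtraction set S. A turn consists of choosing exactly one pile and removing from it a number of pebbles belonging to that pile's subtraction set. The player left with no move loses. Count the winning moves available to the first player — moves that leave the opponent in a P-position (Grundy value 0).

All piles use S = {1, 2, 4, 6}:
G(0) = 0
G(1) = mex{0} = 1
G(2) = mex{1,0} = 2
G(3) = mex{2,1} = 0
G(4) = mex{0,2,0} = 1
G(5) = mex{1,0,1} = 2
G(6) = mex{2,1,2,0} = 3
G(7) = mex{3,2,0,1} = 4
G(8) = mex{4,3,1,2} = 0
G(9) = mex{0,4,2,0} = 1
G(10) = mex{1,0,3,1} = 2
G(11) = mex{2,1,4,2} = 0
G(12) = mex{0,2,0,3} = 1
G(13) = mex{1,0,1,4} = 2
G(14) = mex{2,1,2,0} = 3
G(15) = mex{3,2,0,1} = 4
G(16) = mex{4,3,1,2} = 0
G(17) = mex{0,4,2,0} = 1
G(18) = mex{1,0,3,1} = 2
G(19) = mex{2,1,4,2} = 0
G(20) = mex{0,2,0,3} = 1
G(21) = mex{1,0,1,4} = 2
G(22) = mex{2,1,2,0} = 3
Pile A: G(19) = 0.
Pile B: G(22) = 3.
Combined Grundy value = 0 ⊕ 3 = 3.
A winning move leaves total XOR = 0, i.e. changes one component's Grundy value g to g ⊕ X where X is the current total.
Pile A: need g' = 0⊕3 = 3. Options: 19−1→G=2, 19−2→G=1, 19−4→G=4, 19−6→G=2. Hits: 0.
Pile B: need g' = 3⊕3 = 0. Options: 22−1→G=2, 22−2→G=1, 22−4→G=2, 22−6→G=0. Hits: 1.

1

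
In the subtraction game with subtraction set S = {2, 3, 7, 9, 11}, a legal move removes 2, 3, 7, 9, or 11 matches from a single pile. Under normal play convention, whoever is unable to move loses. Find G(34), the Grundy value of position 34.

G(0) = 0
G(1) = mex{} = 0
G(2) = mex{0} = 1
G(3) = mex{0,0} = 1
G(4) = mex{1,0} = 2
G(5) = mex{1,1} = 0
G(6) = mex{2,1} = 0
G(7) = mex{0,2,0} = 1
G(8) = mex{0,0,0} = 1
G(9) = mex{1,0,1,0} = 2
G(10) = mex{1,1,1,0} = 2
G(11) = mex{2,1,2,1,0} = 3
G(12) = mex{2,2,0,1,0} = 3
G(13) = mex{3,2,0,2,1} = 4
G(14) = mex{3,3,1,0,1} = 2
G(15) = mex{4,3,1,0,2} = 5
G(16) = mex{2,4,2,1,0} = 3
G(17) = mex{5,2,2,1,0} = 3
G(18) = mex{3,5,3,2,1} = 0
G(19) = mex{3,3,3,2,1} = 0
G(20) = mex{0,3,4,3,2} = 1
G(21) = mex{0,0,2,3,2} = 1
G(22) = mex{1,0,5,4,3} = 2
G(23) = mex{1,1,3,2,3} = 0
G(24) = mex{2,1,3,5,4} = 0
G(25) = mex{0,2,0,3,2} = 1
G(26) = mex{0,0,0,3,5} = 1
G(27) = mex{1,0,1,0,3} = 2
G(28) = mex{1,1,1,0,3} = 2
G(29) = mex{2,1,2,1,0} = 3
G(30) = mex{2,2,0,1,0} = 3
G(31) = mex{3,2,0,2,1} = 4
G(32) = mex{3,3,1,0,1} = 2
G(33) = mex{4,3,1,0,2} = 5
G(34) = mex{2,4,2,1,0} = 3

3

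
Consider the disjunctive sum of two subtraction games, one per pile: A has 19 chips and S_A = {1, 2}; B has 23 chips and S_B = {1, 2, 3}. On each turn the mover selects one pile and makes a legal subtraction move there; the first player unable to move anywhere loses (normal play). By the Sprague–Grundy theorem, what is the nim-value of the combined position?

2

Pile A, S = {1, 2}:
G(0) = 0
G(1) = mex{0} = 1
G(2) = mex{1,0} = 2
G(3) = mex{2,1} = 0
G(4) = mex{0,2} = 1
G(5) = mex{1,0} = 2
G(6) = mex{2,1} = 0
G(7) = mex{0,2} = 1
G(8) = mex{1,0} = 2
G(9) = mex{2,1} = 0
G(10) = mex{0,2} = 1
G(11) = mex{1,0} = 2
G(12) = mex{2,1} = 0
G(13) = mex{0,2} = 1
G(14) = mex{1,0} = 2
G(15) = mex{2,1} = 0
G(16) = mex{0,2} = 1
G(17) = mex{1,0} = 2
G(18) = mex{2,1} = 0
G(19) = mex{0,2} = 1
G_A(19) = 1.
Pile B, S = {1, 2, 3}:
G(0) = 0
G(1) = mex{0} = 1
G(2) = mex{1,0} = 2
G(3) = mex{2,1,0} = 3
G(4) = mex{3,2,1} = 0
G(5) = mex{0,3,2} = 1
G(6) = mex{1,0,3} = 2
G(7) = mex{2,1,0} = 3
G(8) = mex{3,2,1} = 0
G(9) = mex{0,3,2} = 1
G(10) = mex{1,0,3} = 2
G(11) = mex{2,1,0} = 3
G(12) = mex{3,2,1} = 0
G(13) = mex{0,3,2} = 1
G(14) = mex{1,0,3} = 2
G(15) = mex{2,1,0} = 3
G(16) = mex{3,2,1} = 0
G(17) = mex{0,3,2} = 1
G(18) = mex{1,0,3} = 2
G(19) = mex{2,1,0} = 3
G(20) = mex{3,2,1} = 0
G(21) = mex{0,3,2} = 1
G(22) = mex{1,0,3} = 2
G(23) = mex{2,1,0} = 3
G_B(23) = 3.
Combined Grundy value = 1 ⊕ 3 = 2.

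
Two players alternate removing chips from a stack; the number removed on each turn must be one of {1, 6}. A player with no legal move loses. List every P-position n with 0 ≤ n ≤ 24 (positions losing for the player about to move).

n :  0  1  2  3  4  5  6  7  8  9 10 11 12 13 14 15 16 17 18 19 20 21 22 23 24
G :  0  1  0  1  0  1  2  0  1  0  1  0  1  2  0  1  0  1  0  1  2  0  1  0  1
P-positions are exactly the n with G(n) = 0.

0, 2, 4, 7, 9, 11, 14, 16, 18, 21, 23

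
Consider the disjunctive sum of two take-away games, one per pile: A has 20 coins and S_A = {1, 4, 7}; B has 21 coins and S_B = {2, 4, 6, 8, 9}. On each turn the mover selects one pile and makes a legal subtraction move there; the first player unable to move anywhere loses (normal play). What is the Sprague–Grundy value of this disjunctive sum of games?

Pile A, S = {1, 4, 7}:
G(0) = 0
G(1) = mex{0} = 1
G(2) = mex{1} = 0
G(3) = mex{0} = 1
G(4) = mex{1,0} = 2
G(5) = mex{2,1} = 0
G(6) = mex{0,0} = 1
G(7) = mex{1,1,0} = 2
G(8) = mex{2,2,1} = 0
G(9) = mex{0,0,0} = 1
G(10) = mex{1,1,1} = 0
G(11) = mex{0,2,2} = 1
G(12) = mex{1,0,0} = 2
G(13) = mex{2,1,1} = 0
G(14) = mex{0,0,2} = 1
G(15) = mex{1,1,0} = 2
G(16) = mex{2,2,1} = 0
G(17) = mex{0,0,0} = 1
G(18) = mex{1,1,1} = 0
G(19) = mex{0,2,2} = 1
G(20) = mex{1,0,0} = 2
G_A(20) = 2.
Pile B, S = {2, 4, 6, 8, 9}:
n :  0  1  2  3  4  5  6  7  8  9 10 11 12 13 14 15 16 17 18 19 20 21
G :  0  0  1  1  2  2  3  3  4  4  5  0  0  1  1  2  2  3  3  4  4  5
G_B(21) = 5.
Combined Grundy value = 2 ⊕ 5 = 7.

7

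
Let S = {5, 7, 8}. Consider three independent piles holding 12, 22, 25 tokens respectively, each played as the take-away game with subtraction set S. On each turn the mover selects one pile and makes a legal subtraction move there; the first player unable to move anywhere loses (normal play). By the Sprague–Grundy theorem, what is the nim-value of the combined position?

All piles use S = {5, 7, 8}:
G(0) = 0
G(1) = mex{} = 0
G(2) = mex{} = 0
G(3) = mex{} = 0
G(4) = mex{} = 0
G(5) = mex{0} = 1
G(6) = mex{0} = 1
G(7) = mex{0,0} = 1
G(8) = mex{0,0,0} = 1
G(9) = mex{0,0,0} = 1
G(10) = mex{1,0,0} = 2
G(11) = mex{1,0,0} = 2
G(12) = mex{1,1,0} = 2
G(13) = mex{1,1,1} = 0
G(14) = mex{1,1,1} = 0
G(15) = mex{2,1,1} = 0
G(16) = mex{2,1,1} = 0
G(17) = mex{2,2,1} = 0
G(18) = mex{0,2,2} = 1
G(19) = mex{0,2,2} = 1
G(20) = mex{0,0,2} = 1
G(21) = mex{0,0,0} = 1
G(22) = mex{0,0,0} = 1
G(23) = mex{1,0,0} = 2
G(24) = mex{1,0,0} = 2
G(25) = mex{1,1,0} = 2
Pile A: G(12) = 2.
Pile B: G(22) = 1.
Pile C: G(25) = 2.
Combined Grundy value = 2 ⊕ 1 ⊕ 2 = 1.

1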